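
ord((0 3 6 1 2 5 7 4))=8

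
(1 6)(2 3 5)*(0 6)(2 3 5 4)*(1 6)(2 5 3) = (0 1)(2 3 4 5)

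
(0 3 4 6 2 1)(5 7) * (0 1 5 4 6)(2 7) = (0 3 6 7 4)(2 5)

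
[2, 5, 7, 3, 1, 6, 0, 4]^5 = [5, 7, 6, 3, 2, 4, 1, 0]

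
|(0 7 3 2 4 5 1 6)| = 8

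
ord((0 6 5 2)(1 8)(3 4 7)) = 12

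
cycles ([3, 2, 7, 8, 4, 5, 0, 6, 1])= (0 3 8 1 2 7 6)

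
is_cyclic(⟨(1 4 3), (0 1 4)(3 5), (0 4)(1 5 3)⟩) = no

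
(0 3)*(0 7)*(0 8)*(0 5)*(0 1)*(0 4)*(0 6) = (0 3 7 8 5 1 4 6)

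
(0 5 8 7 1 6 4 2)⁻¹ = (0 2 4 6 1 7 8 5)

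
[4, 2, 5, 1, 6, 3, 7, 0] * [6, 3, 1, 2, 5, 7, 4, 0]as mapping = [0→5, 1→1, 2→7, 3→3, 4→4, 5→2, 6→0, 7→6]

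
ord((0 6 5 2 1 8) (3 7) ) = 6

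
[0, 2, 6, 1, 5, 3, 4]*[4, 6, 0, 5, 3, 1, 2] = [4, 0, 2, 6, 1, 5, 3]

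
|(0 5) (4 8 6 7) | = 4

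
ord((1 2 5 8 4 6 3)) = 7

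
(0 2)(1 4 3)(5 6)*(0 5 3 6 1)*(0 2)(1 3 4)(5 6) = (2 6 4 5 3)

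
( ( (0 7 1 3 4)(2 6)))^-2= (0 3 7 4 1)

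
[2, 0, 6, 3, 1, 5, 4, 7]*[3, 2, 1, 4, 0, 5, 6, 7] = [1, 3, 6, 4, 2, 5, 0, 7]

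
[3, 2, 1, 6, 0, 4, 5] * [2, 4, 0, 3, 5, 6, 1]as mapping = [0→3, 1→0, 2→4, 3→1, 4→2, 5→5, 6→6]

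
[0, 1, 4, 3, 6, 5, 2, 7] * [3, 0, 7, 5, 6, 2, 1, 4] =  [3, 0, 6, 5, 1, 2, 7, 4]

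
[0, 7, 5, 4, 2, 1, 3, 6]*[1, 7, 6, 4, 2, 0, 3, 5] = [1, 5, 0, 2, 6, 7, 4, 3]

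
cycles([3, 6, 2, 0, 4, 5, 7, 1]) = (0 3) (1 6 7) 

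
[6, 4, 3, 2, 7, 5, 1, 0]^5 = [0, 1, 3, 2, 4, 5, 6, 7]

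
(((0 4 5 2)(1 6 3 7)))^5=(0 4 5 2)(1 6 3 7)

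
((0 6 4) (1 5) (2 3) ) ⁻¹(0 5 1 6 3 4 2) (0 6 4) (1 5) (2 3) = (0 3 6 1 5 4 2) 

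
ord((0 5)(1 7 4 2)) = 4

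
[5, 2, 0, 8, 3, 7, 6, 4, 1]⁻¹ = [2, 8, 1, 4, 7, 0, 6, 5, 3]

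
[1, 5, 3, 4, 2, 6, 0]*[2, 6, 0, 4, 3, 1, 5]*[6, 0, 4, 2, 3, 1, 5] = [5, 0, 3, 2, 6, 1, 4]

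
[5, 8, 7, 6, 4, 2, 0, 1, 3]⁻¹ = [6, 7, 5, 8, 4, 0, 3, 2, 1]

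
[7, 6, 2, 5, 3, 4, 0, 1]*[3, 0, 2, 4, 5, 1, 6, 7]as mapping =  [0→7, 1→6, 2→2, 3→1, 4→4, 5→5, 6→3, 7→0]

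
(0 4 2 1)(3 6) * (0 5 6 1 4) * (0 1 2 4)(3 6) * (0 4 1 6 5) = (0 6 5 3 2 4 1)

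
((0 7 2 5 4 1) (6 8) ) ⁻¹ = (0 1 4 5 2 7) (6 8) 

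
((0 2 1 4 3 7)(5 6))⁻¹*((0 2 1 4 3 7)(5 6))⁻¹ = (0 3 1)(2 7 4)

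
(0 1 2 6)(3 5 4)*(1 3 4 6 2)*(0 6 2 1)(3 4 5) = (0 4 5 2 1)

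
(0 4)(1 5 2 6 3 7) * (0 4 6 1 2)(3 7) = (0 6 7 2 1 5)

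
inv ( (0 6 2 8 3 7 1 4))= (0 4 1 7 3 8 2 6)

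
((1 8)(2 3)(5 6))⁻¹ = (1 8)(2 3)(5 6)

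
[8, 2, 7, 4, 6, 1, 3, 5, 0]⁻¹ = [8, 5, 1, 6, 3, 7, 4, 2, 0]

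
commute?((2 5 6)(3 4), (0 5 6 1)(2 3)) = no:(2 5 6)(3 4)*(0 5 6 1)(2 3) = (0 5 1)(2 6 3 4), (0 5 6 1)(2 3)*(2 5 6)(3 4) = (0 6 1)(2 4 3 5)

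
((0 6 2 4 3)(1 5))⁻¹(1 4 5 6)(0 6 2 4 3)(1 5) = (1 2 5 3)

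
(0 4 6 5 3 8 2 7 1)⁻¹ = (0 1 7 2 8 3 5 6 4)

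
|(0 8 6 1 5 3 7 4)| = 8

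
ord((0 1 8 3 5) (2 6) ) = 10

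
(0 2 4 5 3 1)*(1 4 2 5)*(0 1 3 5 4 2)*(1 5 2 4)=(0 1 5 2)(3 4)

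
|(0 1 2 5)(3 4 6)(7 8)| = 12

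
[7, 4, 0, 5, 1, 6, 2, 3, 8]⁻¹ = [2, 4, 6, 7, 1, 3, 5, 0, 8]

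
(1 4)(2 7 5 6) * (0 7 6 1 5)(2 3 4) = (0 7)(1 2 6 3 4 5)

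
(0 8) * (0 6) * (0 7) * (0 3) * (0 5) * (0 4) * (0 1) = (0 8 6 7 3 5 4 1)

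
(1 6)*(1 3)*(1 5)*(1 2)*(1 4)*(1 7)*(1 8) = (1 6 3 5 2 4 7 8)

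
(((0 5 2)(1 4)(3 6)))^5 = (0 2 5)(1 4)(3 6)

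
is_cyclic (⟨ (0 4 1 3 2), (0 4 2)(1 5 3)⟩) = no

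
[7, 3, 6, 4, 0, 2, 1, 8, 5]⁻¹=[4, 6, 5, 1, 3, 8, 2, 0, 7]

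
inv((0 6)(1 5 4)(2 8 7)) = (0 6)(1 4 5)(2 7 8)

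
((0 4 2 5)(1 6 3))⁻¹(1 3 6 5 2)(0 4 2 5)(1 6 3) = (0 5 6 1 3)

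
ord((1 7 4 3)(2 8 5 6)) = 4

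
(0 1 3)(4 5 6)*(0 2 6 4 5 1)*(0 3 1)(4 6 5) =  (0 3 2 5 6 4)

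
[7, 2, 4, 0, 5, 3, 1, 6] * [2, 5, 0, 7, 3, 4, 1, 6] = [6, 0, 3, 2, 4, 7, 5, 1]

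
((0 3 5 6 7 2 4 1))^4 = (0 7)(1 6)(2 3)(4 5)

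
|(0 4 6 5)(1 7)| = 4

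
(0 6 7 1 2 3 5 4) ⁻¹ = (0 4 5 3 2 1 7 6) 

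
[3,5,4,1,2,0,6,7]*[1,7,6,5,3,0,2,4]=[5,0,3,7,6,1,2,4]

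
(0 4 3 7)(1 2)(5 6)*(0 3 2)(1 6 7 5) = (0 4 2 6 1)(3 5 7)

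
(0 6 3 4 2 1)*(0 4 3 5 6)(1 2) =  (1 4)(5 6)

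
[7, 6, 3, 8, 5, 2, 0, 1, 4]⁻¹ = [6, 7, 5, 2, 8, 4, 1, 0, 3]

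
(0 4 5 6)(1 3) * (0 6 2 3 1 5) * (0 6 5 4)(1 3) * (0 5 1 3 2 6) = (0 5 6 1 2 3 4)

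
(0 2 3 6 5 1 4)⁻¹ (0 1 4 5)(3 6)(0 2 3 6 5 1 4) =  (0 1 2 4)(5 6)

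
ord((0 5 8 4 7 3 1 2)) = 8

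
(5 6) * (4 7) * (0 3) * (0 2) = (0 3 2)(4 7)(5 6)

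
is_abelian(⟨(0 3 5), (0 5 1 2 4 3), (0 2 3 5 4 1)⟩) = no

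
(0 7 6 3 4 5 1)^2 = (0 6 4 1 7 3 5)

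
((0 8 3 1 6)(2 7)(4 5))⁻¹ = (0 6 1 3 8)(2 7)(4 5)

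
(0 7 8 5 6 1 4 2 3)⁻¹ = (0 3 2 4 1 6 5 8 7)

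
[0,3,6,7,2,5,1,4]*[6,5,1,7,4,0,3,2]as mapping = [0→6,1→7,2→3,3→2,4→1,5→0,6→5,7→4]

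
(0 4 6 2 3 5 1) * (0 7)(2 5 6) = (0 4 2 3 6 5 1 7)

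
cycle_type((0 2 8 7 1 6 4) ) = 7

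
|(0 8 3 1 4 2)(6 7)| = 6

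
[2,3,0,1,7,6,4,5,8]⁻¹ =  [2,3,0,1,6,7,5,4,8]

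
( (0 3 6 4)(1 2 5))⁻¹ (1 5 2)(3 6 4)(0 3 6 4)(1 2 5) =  (0 6 4)(1 5 2)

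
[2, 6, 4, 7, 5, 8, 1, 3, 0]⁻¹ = [8, 6, 0, 7, 2, 4, 1, 3, 5]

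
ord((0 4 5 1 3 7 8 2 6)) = 9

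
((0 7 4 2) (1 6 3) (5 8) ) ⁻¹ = (0 2 4 7) (1 3 6) (5 8) 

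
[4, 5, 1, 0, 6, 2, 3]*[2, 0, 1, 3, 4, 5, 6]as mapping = [0→4, 1→5, 2→0, 3→2, 4→6, 5→1, 6→3]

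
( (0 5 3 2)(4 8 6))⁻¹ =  (0 2 3 5)(4 6 8)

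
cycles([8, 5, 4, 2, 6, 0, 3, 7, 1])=(0 8 1 5)(2 4 6 3)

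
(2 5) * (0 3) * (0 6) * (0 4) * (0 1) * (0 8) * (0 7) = (0 3 6 4 1 8 7)(2 5)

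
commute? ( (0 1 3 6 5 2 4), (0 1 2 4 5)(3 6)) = no: (0 1 3 6 5 2 4) * (0 1 2 4 5)(3 6) = (0 2 5 4 1 6), (0 1 2 4 5)(3 6) * (0 1 3 6 5 2 4) = (0 3 5 1 4 2)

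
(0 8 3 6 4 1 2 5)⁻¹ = (0 5 2 1 4 6 3 8)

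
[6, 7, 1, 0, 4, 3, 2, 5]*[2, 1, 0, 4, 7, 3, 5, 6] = [5, 6, 1, 2, 7, 4, 0, 3]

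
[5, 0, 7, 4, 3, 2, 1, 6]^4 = [6, 7, 0, 3, 4, 1, 2, 5]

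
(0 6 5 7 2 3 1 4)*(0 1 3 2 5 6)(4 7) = (1 7 5 4)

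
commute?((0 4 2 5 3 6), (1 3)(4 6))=no:(0 4 2 5 3 6)*(1 3)(4 6)=(0 6)(1 3 4 2 5), (1 3)(4 6)*(0 4 2 5 3 6)=(0 4)(1 6 2 5 3)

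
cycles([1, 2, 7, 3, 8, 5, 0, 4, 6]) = (0 1 2 7 4 8 6)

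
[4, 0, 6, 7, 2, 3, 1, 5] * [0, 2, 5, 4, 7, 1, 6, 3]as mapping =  [0→7, 1→0, 2→6, 3→3, 4→5, 5→4, 6→2, 7→1]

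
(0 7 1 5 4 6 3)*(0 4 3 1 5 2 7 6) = (0 6 1 2 7 5 3 4)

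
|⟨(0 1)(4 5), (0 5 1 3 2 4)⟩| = 36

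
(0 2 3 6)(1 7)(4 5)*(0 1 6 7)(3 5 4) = (0 2 5 3 7 6 1)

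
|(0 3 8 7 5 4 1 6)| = 8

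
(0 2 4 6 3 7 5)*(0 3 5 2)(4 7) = (2 7)(3 4 6 5)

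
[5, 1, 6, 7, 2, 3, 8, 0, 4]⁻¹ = [7, 1, 4, 5, 8, 0, 2, 3, 6]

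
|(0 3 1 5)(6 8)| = 4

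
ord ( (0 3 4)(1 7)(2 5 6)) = 6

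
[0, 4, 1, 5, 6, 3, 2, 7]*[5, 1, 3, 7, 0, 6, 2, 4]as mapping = [0→5, 1→0, 2→1, 3→6, 4→2, 5→7, 6→3, 7→4]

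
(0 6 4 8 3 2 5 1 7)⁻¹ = (0 7 1 5 2 3 8 4 6)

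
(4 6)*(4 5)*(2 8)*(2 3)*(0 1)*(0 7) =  (0 1 7)(2 8 3)(4 6 5)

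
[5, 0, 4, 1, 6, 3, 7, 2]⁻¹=[1, 3, 7, 5, 2, 0, 4, 6]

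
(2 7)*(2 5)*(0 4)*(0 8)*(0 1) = (0 4 8 1)(2 7 5)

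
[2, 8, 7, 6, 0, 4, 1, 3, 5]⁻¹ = [4, 6, 0, 7, 5, 8, 3, 2, 1]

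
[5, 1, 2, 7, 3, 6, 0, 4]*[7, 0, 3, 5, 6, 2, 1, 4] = [2, 0, 3, 4, 5, 1, 7, 6]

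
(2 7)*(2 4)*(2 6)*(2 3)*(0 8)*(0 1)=(0 8 1)(2 7 4 6 3)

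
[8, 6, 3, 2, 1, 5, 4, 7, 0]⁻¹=[8, 4, 3, 2, 6, 5, 1, 7, 0]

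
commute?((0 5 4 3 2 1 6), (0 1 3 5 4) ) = no:(0 5 4 3 2 1 6)*(0 1 3 5 4) = (0 4 5) (1 6) (2 3), (0 1 3 5 4)*(0 5 4 3 2 1 6) = (0 6) (1 2) (3 4 5) 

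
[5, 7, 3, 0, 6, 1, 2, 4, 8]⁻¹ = [3, 5, 6, 2, 7, 0, 4, 1, 8]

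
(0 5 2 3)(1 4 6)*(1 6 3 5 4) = (0 4 3)(2 5)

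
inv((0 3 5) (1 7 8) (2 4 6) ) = (0 5 3) (1 8 7) (2 6 4) 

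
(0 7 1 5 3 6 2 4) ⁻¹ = (0 4 2 6 3 5 1 7) 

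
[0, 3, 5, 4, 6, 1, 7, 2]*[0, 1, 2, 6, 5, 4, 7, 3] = [0, 6, 4, 5, 7, 1, 3, 2]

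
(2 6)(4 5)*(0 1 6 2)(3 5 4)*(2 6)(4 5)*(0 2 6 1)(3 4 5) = (1 6 2)(3 5 4)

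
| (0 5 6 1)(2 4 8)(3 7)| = 12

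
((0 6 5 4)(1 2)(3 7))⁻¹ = (0 4 5 6)(1 2)(3 7)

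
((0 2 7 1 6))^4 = (0 6 1 7 2)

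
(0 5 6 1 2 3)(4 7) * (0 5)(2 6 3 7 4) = (1 6)(2 7)(3 5)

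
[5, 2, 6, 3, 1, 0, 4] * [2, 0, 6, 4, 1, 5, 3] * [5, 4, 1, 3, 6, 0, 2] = [0, 2, 3, 6, 5, 1, 4]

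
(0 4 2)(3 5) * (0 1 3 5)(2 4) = (0 2 1 3)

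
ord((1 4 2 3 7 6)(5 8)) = 6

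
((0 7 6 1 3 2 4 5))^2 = (0 6 3 4)(1 2 5 7)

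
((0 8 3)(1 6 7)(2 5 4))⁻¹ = (0 3 8)(1 7 6)(2 4 5)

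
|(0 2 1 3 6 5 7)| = 7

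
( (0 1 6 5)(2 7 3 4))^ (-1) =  (0 5 6 1)(2 4 3 7)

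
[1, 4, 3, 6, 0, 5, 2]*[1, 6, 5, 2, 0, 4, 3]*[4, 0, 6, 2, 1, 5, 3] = [3, 4, 6, 2, 0, 1, 5]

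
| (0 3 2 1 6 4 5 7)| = 8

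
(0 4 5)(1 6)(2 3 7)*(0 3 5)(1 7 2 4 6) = (0 6 7 4)(2 5 3)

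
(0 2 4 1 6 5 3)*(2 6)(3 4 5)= (0 6 3)(1 2 5 4)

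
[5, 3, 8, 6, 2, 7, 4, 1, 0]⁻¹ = [8, 7, 4, 1, 6, 0, 3, 5, 2]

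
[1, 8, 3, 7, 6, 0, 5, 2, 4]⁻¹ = [5, 0, 7, 2, 8, 6, 4, 3, 1]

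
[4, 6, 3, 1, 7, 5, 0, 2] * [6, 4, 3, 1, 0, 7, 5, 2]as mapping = [0→0, 1→5, 2→1, 3→4, 4→2, 5→7, 6→6, 7→3]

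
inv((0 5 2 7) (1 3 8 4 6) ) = (0 7 2 5) (1 6 4 8 3) 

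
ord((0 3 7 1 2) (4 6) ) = 10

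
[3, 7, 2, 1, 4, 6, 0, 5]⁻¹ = [6, 3, 2, 0, 4, 7, 5, 1]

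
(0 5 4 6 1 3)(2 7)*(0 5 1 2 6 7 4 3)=(0 1)(2 4 7 6)(3 5)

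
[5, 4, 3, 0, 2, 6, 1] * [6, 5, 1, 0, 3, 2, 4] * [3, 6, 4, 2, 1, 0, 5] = [4, 2, 3, 5, 6, 1, 0]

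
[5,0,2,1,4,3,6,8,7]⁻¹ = [1,3,2,5,4,0,6,8,7]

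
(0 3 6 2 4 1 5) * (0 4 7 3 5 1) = (0 5 4)(2 7 3 6)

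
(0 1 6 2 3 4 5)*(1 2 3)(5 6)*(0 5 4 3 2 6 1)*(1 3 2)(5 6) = (0 5 6 1 4 3 2)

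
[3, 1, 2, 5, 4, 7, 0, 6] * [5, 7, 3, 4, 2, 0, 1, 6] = [4, 7, 3, 0, 2, 6, 5, 1]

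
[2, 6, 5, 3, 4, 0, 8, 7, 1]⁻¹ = [5, 8, 0, 3, 4, 2, 1, 7, 6]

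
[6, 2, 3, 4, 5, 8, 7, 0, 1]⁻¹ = [7, 8, 1, 2, 3, 4, 0, 6, 5]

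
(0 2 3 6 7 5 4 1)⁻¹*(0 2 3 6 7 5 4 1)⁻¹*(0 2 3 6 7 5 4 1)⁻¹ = (0 5 3 1 7 2 4 6)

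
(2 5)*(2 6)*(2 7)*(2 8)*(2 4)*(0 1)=(0 1)(2 5 6 7 8 4)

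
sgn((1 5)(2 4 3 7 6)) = -1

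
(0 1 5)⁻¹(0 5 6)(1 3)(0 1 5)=(0 6 1)(3 5)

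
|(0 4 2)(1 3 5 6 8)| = 15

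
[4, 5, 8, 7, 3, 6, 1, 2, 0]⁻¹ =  [8, 6, 7, 4, 0, 1, 5, 3, 2]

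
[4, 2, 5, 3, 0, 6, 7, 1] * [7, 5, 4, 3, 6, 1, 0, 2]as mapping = [0→6, 1→4, 2→1, 3→3, 4→7, 5→0, 6→2, 7→5]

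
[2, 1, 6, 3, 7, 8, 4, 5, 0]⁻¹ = [8, 1, 0, 3, 6, 7, 2, 4, 5]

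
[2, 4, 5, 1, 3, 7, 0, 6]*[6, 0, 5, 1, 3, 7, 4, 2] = [5, 3, 7, 0, 1, 2, 6, 4]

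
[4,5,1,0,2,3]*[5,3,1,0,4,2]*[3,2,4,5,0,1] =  [0,4,5,1,2,3]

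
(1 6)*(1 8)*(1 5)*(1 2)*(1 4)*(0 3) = (0 3) (1 6 8 5 2 4) 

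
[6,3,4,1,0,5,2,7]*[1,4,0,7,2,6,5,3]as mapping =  [0→5,1→7,2→2,3→4,4→1,5→6,6→0,7→3]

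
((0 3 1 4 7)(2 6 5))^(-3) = (0 1 7 3 4)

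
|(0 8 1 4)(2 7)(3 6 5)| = 12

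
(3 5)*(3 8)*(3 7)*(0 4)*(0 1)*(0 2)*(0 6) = (0 4 1 2 6)(3 5 8 7)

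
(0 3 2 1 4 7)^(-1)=(0 7 4 1 2 3)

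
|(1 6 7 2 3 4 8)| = 7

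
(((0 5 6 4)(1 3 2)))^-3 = (0 5 6 4)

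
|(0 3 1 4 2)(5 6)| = 10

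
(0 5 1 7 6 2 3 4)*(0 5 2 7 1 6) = (0 2 3 4 5 6 7)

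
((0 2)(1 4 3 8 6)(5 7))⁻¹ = (0 2)(1 6 8 3 4)(5 7)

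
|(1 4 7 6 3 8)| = 6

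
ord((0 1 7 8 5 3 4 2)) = 8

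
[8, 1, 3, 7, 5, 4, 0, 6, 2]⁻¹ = [6, 1, 8, 2, 5, 4, 7, 3, 0]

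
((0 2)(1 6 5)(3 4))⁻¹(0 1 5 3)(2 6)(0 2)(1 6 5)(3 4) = (0 5)(1 4 2 6)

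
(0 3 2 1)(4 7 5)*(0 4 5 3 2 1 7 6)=(0 2 7 3 1 4 6)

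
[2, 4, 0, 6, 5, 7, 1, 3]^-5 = [2, 4, 0, 6, 5, 7, 1, 3]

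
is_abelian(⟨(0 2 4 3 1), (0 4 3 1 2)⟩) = no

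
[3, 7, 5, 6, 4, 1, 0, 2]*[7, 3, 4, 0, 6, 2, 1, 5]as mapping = [0→0, 1→5, 2→2, 3→1, 4→6, 5→3, 6→7, 7→4]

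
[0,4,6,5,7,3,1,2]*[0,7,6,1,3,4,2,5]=[0,3,2,4,5,1,7,6]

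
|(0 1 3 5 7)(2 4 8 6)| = 20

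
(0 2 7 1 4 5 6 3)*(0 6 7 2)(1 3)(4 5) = (1 5 7 3 6)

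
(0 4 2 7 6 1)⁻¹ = (0 1 6 7 2 4)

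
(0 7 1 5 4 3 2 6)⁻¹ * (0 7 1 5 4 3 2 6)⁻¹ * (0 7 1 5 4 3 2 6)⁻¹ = (0 3 1 6 4 7 2 5)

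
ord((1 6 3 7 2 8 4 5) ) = 8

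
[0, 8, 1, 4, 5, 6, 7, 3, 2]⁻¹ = [0, 2, 8, 7, 3, 4, 5, 6, 1]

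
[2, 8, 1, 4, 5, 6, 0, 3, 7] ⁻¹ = [6, 2, 0, 7, 3, 4, 5, 8, 1] 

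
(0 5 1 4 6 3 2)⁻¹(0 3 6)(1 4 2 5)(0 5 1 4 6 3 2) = (0 1 4 6)(2 3 5)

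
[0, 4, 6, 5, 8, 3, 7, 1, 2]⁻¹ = [0, 7, 8, 5, 1, 3, 2, 6, 4]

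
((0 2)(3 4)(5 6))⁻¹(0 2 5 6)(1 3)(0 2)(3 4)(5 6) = (0 6 5 2)(1 4)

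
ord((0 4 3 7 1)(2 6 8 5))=20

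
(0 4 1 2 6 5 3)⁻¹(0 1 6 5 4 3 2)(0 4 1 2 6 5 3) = (0 6 4 2 5 3 1)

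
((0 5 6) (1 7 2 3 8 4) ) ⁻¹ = (0 6 5) (1 4 8 3 2 7) 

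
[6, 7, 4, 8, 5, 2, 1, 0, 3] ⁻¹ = [7, 6, 5, 8, 2, 4, 0, 1, 3] 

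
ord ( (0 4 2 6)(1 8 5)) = 12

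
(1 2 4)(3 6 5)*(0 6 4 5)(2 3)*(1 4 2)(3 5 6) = (0 3 2 6)(1 5)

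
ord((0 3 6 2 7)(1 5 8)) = 15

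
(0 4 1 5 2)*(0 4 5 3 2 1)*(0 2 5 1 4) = (0 1 3 5 4 2)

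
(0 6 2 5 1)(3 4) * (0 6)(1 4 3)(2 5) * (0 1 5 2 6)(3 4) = (0 1)(2 6)(3 4 5)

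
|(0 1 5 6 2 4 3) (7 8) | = 14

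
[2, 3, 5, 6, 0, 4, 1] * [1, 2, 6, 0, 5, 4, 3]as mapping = [0→6, 1→0, 2→4, 3→3, 4→1, 5→5, 6→2]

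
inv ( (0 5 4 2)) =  (0 2 4 5)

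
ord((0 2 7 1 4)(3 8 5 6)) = 20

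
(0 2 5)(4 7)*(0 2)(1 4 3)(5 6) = (1 4 7 3)(2 6 5)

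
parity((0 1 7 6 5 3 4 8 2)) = even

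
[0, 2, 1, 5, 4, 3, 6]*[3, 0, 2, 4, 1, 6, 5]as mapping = [0→3, 1→2, 2→0, 3→6, 4→1, 5→4, 6→5]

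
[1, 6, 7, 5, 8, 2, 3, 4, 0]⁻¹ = [8, 0, 5, 6, 7, 3, 1, 2, 4]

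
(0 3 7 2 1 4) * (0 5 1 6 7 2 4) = (0 3 2 6 7 4 5 1)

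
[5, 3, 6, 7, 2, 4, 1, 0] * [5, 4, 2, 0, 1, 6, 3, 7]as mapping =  [0→6, 1→0, 2→3, 3→7, 4→2, 5→1, 6→4, 7→5]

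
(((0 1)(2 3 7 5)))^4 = ()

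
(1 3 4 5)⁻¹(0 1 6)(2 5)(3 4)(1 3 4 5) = (0 3 6)(1 2)(4 5)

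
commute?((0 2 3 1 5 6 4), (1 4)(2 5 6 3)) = no:(0 2 3 1 5 6 4) * (1 4)(2 5 6 3) = (0 5 3 4)(1 6), (1 4)(2 5 6 3) * (0 2 3 1 5 6 4) = (0 2 6 1)(4 5)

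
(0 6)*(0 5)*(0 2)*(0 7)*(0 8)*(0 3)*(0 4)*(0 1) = (0 6 5 2 7 8 3 4 1)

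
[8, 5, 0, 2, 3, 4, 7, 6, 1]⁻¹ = [2, 8, 3, 4, 5, 1, 7, 6, 0]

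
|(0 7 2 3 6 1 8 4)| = 8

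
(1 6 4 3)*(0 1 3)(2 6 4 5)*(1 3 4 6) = (0 3 4)(1 6 5 2)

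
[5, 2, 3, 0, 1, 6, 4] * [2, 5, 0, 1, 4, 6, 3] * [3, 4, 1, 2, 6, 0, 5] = [5, 3, 4, 1, 0, 2, 6]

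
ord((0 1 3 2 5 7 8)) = 7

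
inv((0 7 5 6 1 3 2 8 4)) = (0 4 8 2 3 1 6 5 7)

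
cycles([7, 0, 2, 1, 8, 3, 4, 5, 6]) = (0 7 5 3 1)(4 8 6)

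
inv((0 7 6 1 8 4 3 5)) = (0 5 3 4 8 1 6 7)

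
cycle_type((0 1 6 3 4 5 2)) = 7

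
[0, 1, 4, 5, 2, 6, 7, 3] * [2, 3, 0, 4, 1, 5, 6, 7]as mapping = [0→2, 1→3, 2→1, 3→5, 4→0, 5→6, 6→7, 7→4]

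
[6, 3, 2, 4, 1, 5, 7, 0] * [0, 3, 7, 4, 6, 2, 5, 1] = [5, 4, 7, 6, 3, 2, 1, 0]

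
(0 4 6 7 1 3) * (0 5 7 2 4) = (1 3 5 7) (2 4 6) 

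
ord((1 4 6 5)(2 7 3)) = 12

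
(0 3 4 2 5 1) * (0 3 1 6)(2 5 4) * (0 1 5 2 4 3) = (0 5 6 1)(2 3 4)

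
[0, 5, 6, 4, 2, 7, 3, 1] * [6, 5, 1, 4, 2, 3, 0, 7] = [6, 3, 0, 2, 1, 7, 4, 5]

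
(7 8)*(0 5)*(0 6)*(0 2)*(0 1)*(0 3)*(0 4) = (0 5 6 2 1 3 4)(7 8)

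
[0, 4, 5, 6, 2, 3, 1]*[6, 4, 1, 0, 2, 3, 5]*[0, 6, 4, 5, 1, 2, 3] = [3, 4, 5, 2, 6, 0, 1]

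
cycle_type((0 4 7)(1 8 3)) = 3^2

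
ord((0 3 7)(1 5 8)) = 3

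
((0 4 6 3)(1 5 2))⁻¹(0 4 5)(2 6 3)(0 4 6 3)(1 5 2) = (0 1 3)(2 4 6)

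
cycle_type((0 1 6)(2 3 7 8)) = 3.4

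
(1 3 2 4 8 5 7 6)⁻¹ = (1 6 7 5 8 4 2 3)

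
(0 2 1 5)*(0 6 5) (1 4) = (0 2 4 1) (5 6) 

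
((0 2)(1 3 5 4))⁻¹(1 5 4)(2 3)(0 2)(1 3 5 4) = (0 5)(1 3 4)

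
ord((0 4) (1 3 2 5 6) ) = 10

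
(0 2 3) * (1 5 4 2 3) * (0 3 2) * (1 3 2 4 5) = (0 4)(2 3)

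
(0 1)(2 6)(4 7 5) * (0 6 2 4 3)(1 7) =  (0 7 5 3)(1 6 4)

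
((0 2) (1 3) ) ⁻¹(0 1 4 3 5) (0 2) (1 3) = (1 5 2 3 4) 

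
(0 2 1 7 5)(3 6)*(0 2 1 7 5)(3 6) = (0 1 5 2 7)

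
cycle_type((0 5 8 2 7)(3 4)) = 2.5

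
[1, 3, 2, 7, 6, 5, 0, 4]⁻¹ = [6, 0, 2, 1, 7, 5, 4, 3]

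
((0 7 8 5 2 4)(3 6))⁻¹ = (0 4 2 5 8 7)(3 6)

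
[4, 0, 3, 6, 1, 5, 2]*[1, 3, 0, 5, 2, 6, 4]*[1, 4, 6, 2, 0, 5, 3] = [6, 4, 5, 0, 2, 3, 1] 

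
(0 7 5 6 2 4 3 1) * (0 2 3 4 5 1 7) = (1 2 5 6 3 7)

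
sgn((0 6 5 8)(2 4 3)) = -1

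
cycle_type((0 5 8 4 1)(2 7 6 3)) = 4.5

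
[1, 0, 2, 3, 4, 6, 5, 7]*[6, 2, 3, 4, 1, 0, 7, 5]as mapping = [0→2, 1→6, 2→3, 3→4, 4→1, 5→7, 6→0, 7→5]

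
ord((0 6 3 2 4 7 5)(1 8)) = 14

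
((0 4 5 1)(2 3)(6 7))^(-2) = (0 5)(1 4)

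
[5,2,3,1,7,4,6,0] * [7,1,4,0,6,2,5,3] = [2,4,0,1,3,6,5,7]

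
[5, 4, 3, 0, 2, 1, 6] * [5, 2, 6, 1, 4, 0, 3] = [0, 4, 1, 5, 6, 2, 3]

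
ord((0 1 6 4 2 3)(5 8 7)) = 6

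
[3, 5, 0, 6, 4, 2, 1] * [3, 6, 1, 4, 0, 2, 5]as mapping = [0→4, 1→2, 2→3, 3→5, 4→0, 5→1, 6→6]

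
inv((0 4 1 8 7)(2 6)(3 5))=(0 7 8 1 4)(2 6)(3 5)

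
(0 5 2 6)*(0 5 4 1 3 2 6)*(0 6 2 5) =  (0 4 1 3 5 2 6)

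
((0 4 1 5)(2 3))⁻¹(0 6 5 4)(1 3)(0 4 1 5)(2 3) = (0 1 4 6)(2 5)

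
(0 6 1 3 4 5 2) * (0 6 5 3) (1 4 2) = (0 5 1) (2 6 4 3) 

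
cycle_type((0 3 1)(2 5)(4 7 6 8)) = 2.3.4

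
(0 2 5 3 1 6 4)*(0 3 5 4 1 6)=(0 2 4 3 6 1)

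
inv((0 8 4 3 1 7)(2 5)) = (0 7 1 3 4 8)(2 5)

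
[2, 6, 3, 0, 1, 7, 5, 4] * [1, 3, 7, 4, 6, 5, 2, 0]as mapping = [0→7, 1→2, 2→4, 3→1, 4→3, 5→0, 6→5, 7→6]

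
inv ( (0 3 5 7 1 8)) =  (0 8 1 7 5 3)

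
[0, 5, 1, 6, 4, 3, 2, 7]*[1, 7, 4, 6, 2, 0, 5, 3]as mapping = [0→1, 1→0, 2→7, 3→5, 4→2, 5→6, 6→4, 7→3]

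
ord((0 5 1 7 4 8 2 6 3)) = 9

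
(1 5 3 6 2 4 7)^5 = (1 4 6 5 7 2 3)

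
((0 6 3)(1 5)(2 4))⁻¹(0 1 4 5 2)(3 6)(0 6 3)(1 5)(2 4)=(0 3)(1 4 6 5 2)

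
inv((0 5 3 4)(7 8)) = (0 4 3 5)(7 8)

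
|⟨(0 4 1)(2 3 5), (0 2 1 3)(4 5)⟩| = 36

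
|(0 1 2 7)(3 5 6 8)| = 4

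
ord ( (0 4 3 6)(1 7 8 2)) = 4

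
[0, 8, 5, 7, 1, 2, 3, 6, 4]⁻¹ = [0, 4, 5, 6, 8, 2, 7, 3, 1]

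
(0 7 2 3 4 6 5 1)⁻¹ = (0 1 5 6 4 3 2 7)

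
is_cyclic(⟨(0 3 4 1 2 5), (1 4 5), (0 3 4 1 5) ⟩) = no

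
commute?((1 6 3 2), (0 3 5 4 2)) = no:(1 6 3 2) * (0 3 5 4 2) = (0 3)(1 6 5 4 2), (0 3 5 4 2) * (1 6 3 2) = (0 2)(1 6 3 5 4)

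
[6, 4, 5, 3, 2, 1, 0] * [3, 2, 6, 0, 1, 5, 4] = [4, 1, 5, 0, 6, 2, 3]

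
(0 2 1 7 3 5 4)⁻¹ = (0 4 5 3 7 1 2)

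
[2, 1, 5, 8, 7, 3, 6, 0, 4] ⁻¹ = [7, 1, 0, 5, 8, 2, 6, 4, 3] 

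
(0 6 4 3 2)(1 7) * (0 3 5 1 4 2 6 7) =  (0 7 4 5 1)(2 3 6)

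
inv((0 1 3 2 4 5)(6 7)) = (0 5 4 2 3 1)(6 7)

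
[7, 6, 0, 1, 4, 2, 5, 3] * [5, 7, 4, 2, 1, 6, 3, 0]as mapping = [0→0, 1→3, 2→5, 3→7, 4→1, 5→4, 6→6, 7→2]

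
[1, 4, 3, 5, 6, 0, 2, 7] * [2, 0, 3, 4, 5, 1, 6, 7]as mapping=[0→0, 1→5, 2→4, 3→1, 4→6, 5→2, 6→3, 7→7]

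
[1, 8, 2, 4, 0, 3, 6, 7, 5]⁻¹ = [4, 0, 2, 5, 3, 8, 6, 7, 1]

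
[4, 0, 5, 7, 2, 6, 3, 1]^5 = [3, 6, 1, 2, 7, 0, 4, 5]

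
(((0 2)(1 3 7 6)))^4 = ()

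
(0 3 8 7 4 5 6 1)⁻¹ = (0 1 6 5 4 7 8 3)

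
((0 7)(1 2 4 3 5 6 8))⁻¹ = (0 7)(1 8 6 5 3 4 2)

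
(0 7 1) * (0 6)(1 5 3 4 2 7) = (0 1 6)(2 7 5 3 4)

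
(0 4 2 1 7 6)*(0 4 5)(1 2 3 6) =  (0 5)(1 7)(3 6 4)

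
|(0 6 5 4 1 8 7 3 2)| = 9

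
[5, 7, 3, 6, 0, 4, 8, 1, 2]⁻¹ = [4, 7, 8, 2, 5, 0, 3, 1, 6]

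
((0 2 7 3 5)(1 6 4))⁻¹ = (0 5 3 7 2)(1 4 6)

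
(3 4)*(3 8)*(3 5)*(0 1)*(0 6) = (0 1 6)(3 4 8 5)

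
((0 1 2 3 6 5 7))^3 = (0 3 7 2 5 1 6)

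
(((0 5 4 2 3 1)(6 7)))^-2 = (0 3 4)(1 2 5)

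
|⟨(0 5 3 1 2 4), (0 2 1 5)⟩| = 48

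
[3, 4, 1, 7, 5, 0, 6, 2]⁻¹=[5, 2, 7, 0, 1, 4, 6, 3]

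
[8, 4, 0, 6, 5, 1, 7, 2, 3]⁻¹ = [2, 5, 7, 8, 1, 4, 3, 6, 0]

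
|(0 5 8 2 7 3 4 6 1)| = 9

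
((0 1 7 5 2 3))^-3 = (0 5)(1 2)(3 7)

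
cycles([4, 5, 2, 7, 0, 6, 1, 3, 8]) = (0 4) (1 5 6) (3 7) 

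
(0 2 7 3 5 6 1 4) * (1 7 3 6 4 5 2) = (0 1 5 4)(2 3)(6 7)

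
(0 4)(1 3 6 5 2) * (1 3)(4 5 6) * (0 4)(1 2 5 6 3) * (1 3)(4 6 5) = (0 5 4 6 1 2 3)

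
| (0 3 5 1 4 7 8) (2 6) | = 14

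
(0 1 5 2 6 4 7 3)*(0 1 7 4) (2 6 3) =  (0 7 2 3 1 5 6) 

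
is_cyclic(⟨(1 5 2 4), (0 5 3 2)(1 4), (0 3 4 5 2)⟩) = no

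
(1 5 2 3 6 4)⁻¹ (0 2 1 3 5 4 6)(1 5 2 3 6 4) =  (0 3 5 6 2 1 4)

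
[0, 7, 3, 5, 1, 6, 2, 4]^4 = [0, 7, 2, 3, 1, 5, 6, 4]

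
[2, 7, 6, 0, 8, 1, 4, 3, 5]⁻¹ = [3, 5, 0, 7, 6, 8, 2, 1, 4]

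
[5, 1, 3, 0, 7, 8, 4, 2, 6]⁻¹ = [3, 1, 7, 2, 6, 0, 8, 4, 5]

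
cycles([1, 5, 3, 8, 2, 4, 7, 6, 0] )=(0 1 5 4 2 3 8)(6 7)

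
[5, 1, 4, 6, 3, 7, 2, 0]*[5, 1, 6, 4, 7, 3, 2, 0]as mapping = [0→3, 1→1, 2→7, 3→2, 4→4, 5→0, 6→6, 7→5]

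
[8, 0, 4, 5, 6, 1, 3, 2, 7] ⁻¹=[1, 5, 7, 6, 2, 3, 4, 8, 0] 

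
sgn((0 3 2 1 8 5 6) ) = 1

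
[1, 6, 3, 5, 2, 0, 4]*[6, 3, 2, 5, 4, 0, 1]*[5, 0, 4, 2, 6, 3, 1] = [2, 0, 3, 5, 4, 1, 6]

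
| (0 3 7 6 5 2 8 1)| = 8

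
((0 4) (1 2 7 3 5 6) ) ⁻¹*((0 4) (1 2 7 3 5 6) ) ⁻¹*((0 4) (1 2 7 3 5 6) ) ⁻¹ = (0 4) (1 3) (2 5) (6 7) 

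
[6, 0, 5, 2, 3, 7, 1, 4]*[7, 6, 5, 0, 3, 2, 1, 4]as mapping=[0→1, 1→7, 2→2, 3→5, 4→0, 5→4, 6→6, 7→3]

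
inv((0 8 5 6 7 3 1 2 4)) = (0 4 2 1 3 7 6 5 8)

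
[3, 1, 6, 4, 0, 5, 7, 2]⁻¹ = [4, 1, 7, 0, 3, 5, 2, 6]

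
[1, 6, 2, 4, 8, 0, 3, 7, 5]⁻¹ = [5, 0, 2, 6, 3, 8, 1, 7, 4]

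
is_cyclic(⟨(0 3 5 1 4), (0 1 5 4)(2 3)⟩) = no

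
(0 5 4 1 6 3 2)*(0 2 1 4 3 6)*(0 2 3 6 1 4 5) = (1 2 3 4 5 6)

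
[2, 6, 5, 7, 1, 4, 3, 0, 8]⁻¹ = [7, 4, 0, 6, 5, 2, 1, 3, 8]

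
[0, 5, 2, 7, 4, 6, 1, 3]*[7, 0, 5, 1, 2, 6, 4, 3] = [7, 6, 5, 3, 2, 4, 0, 1]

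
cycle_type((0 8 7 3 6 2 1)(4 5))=2.7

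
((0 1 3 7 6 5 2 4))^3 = (0 7 2 1 6 4 3 5)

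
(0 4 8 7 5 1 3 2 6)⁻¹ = (0 6 2 3 1 5 7 8 4)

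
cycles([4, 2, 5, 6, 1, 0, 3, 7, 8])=(0 4 1 2 5)(3 6)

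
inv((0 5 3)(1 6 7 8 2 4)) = (0 3 5)(1 4 2 8 7 6)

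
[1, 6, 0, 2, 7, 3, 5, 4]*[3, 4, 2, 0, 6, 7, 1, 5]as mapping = [0→4, 1→1, 2→3, 3→2, 4→5, 5→0, 6→7, 7→6]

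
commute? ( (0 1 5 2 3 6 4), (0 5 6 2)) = no: (0 1 5 2 3 6 4) * (0 5 6 2) = (0 1 6 4 5)(2 3), (0 5 6 2) * (0 1 5 2 3 6 4) = (0 2 1 5 4)(3 6)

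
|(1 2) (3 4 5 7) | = 4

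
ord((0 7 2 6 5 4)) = 6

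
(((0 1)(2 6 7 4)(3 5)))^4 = ()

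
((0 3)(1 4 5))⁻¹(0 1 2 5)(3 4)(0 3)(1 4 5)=(0 5)(1 3 4 2)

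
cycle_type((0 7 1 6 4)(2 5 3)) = 3.5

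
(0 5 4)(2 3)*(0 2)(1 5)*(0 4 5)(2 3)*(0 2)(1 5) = (0 5 1 2)(3 4)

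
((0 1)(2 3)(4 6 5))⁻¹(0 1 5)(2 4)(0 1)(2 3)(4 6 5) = (0 4 1)(3 6)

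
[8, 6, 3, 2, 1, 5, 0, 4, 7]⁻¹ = [6, 4, 3, 2, 7, 5, 1, 8, 0]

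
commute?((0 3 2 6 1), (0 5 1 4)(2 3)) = no:(0 3 2 6 1)*(0 5 1 4)(2 3) = (0 2 6 4)(1 5), (0 5 1 4)(2 3)*(0 3 2 6 1) = (0 5)(1 4 3 6)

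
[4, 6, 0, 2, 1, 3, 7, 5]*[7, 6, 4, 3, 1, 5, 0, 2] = [1, 0, 7, 4, 6, 3, 2, 5]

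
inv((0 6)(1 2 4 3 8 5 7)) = (0 6)(1 7 5 8 3 4 2)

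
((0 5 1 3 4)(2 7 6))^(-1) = (0 4 3 1 5)(2 6 7)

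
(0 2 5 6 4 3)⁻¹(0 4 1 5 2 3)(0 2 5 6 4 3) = (0 2 3 1 6 5)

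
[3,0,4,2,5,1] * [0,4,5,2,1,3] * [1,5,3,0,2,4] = [3,1,5,4,0,2] 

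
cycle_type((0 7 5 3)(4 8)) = 2.4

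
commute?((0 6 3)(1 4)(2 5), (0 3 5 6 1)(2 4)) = no:(0 6 3)(1 4)(2 5) * (0 3 5 6 1)(2 4) = (0 1 2 6 5 4), (0 3 5 6 1)(2 4) * (0 6 3)(1 4)(2 5) = (1 6 4 5 3 2)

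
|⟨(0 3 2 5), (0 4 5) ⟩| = 120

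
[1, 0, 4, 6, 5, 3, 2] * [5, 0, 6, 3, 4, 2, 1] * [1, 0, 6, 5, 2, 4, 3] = [1, 4, 2, 0, 6, 5, 3]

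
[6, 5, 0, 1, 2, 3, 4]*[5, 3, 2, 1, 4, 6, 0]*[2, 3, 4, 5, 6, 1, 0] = [2, 0, 1, 5, 4, 3, 6]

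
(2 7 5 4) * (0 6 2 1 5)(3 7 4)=(0 6 2 4 1 5 3 7)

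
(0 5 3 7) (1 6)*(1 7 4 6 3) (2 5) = (0 2 5 1 3 4 6 7) 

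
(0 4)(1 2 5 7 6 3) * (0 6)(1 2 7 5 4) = (0 1 7)(2 4 6 3)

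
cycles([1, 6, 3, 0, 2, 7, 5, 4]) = (0 1 6 5 7 4 2 3)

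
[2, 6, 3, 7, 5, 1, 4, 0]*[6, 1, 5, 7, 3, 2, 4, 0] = [5, 4, 7, 0, 2, 1, 3, 6]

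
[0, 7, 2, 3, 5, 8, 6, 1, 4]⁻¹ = [0, 7, 2, 3, 8, 4, 6, 1, 5]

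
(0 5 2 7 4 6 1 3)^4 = (0 4)(1 2)(3 7)(5 6)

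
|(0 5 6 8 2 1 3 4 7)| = 9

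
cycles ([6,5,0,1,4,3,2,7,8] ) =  (0 6 2)(1 5 3)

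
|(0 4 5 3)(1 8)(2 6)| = 4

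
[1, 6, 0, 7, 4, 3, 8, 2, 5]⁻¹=[2, 0, 7, 5, 4, 8, 1, 3, 6]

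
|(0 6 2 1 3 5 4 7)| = 8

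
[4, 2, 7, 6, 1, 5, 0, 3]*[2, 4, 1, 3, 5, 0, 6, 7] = [5, 1, 7, 6, 4, 0, 2, 3]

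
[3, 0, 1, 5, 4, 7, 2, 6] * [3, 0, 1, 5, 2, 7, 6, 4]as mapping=[0→5, 1→3, 2→0, 3→7, 4→2, 5→4, 6→1, 7→6]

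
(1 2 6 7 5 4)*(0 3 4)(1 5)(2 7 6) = (0 3 4 5)(1 7)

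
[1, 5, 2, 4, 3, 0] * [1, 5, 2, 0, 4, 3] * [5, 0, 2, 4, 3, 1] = [1, 4, 2, 3, 5, 0]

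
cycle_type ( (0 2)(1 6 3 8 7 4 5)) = 2.7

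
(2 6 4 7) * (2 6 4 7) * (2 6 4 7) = (2 7 4 6)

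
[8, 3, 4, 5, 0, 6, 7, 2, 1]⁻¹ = [4, 8, 7, 1, 2, 3, 5, 6, 0]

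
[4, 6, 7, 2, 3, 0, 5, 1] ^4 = [7, 4, 5, 6, 1, 2, 3, 0] 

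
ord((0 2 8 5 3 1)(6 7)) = 6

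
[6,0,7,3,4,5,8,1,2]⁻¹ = [1,7,8,3,4,5,0,2,6]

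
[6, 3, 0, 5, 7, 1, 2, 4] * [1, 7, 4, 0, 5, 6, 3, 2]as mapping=[0→3, 1→0, 2→1, 3→6, 4→2, 5→7, 6→4, 7→5]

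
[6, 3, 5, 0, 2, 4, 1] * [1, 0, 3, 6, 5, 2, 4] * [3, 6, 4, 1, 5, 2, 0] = [5, 0, 4, 6, 1, 2, 3]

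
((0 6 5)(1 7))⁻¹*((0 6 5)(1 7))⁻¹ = (0 6 5)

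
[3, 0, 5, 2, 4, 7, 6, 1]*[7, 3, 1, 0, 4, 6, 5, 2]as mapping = [0→0, 1→7, 2→6, 3→1, 4→4, 5→2, 6→5, 7→3]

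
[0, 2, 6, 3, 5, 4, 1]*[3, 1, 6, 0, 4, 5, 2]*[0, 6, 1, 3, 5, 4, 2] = [3, 2, 1, 0, 4, 5, 6]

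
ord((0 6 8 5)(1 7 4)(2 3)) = 12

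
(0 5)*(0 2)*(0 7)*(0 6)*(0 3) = (0 5 2 7 6 3)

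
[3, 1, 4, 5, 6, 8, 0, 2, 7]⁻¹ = [6, 1, 7, 0, 2, 3, 4, 8, 5]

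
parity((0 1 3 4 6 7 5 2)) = odd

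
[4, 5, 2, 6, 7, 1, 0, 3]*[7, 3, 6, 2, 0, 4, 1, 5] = [0, 4, 6, 1, 5, 3, 7, 2]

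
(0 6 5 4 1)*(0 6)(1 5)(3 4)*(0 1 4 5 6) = (0 1)(3 5)(4 6)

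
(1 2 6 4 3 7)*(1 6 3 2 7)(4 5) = (1 7 6 5 4 2 3)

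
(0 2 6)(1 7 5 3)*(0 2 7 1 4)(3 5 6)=(0 7 6 2 3 4)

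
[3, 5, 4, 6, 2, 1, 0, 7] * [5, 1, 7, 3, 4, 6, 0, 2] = [3, 6, 4, 0, 7, 1, 5, 2]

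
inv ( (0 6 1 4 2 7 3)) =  (0 3 7 2 4 1 6)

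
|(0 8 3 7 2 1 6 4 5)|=9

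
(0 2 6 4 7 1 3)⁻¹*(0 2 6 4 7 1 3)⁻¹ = (0 1 4 2 3 7 6)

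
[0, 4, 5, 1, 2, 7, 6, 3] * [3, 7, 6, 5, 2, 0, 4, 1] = [3, 2, 0, 7, 6, 1, 4, 5]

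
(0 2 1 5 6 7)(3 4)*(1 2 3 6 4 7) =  (0 3 7)(1 5 4 6)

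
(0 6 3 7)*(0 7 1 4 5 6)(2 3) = (1 4 5 6 2 3)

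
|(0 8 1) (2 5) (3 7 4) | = 6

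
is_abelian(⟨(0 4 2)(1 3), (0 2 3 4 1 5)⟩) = no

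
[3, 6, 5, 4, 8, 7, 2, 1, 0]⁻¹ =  [8, 7, 6, 0, 3, 2, 1, 5, 4]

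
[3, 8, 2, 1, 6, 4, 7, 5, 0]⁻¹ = [8, 3, 2, 0, 5, 7, 4, 6, 1]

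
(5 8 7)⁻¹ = (5 7 8)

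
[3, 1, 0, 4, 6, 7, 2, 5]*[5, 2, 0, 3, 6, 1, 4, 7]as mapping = [0→3, 1→2, 2→5, 3→6, 4→4, 5→7, 6→0, 7→1]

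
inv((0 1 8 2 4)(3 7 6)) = (0 4 2 8 1)(3 6 7)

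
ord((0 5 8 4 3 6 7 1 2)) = 9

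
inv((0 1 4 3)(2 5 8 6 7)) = (0 3 4 1)(2 7 6 8 5)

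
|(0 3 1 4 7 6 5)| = 7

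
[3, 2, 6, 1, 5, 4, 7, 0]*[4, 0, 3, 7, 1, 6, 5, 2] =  [7, 3, 5, 0, 6, 1, 2, 4]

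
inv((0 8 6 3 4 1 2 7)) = (0 7 2 1 4 3 6 8)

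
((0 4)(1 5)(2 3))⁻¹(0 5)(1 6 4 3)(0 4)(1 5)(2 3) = (0 2 5 6)(1 4)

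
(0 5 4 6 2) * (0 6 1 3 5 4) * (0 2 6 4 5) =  (0 5 2 4 1 3)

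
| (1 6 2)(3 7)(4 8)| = 6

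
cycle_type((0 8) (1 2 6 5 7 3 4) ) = 2.7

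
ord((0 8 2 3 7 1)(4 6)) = 6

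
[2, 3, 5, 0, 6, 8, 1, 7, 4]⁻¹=[3, 6, 0, 1, 8, 2, 4, 7, 5]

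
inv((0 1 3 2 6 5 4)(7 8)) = (0 4 5 6 2 3 1)(7 8)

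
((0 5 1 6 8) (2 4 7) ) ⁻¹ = (0 8 6 1 5) (2 7 4) 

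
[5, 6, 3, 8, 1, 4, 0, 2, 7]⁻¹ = [6, 4, 7, 2, 5, 0, 1, 8, 3]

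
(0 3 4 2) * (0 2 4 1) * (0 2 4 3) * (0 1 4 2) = (0 1)(3 4)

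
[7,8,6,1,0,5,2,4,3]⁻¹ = [4,3,6,8,7,5,2,0,1]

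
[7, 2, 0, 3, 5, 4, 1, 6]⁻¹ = [2, 6, 1, 3, 5, 4, 7, 0]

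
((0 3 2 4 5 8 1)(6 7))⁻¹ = (0 1 8 5 4 2 3)(6 7)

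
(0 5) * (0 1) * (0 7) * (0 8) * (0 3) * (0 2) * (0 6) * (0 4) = (0 5 1 7 8 3 2 6 4)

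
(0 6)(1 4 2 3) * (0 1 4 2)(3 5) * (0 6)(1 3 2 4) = (1 4 6 3)(2 5)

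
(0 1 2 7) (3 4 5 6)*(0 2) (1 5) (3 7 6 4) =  (0 5 4 1) (2 6 7) 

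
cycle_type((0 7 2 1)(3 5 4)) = 3.4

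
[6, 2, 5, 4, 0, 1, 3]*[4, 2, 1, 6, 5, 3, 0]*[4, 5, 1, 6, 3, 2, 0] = [4, 5, 6, 2, 3, 1, 0]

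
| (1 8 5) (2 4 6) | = 3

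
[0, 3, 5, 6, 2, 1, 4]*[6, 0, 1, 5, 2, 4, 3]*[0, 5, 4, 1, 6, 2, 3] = [3, 2, 6, 1, 5, 0, 4]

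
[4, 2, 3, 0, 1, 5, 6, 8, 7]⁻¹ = [3, 4, 1, 2, 0, 5, 6, 8, 7]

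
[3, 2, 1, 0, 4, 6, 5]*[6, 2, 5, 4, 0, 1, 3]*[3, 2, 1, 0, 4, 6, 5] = [4, 6, 1, 5, 3, 0, 2]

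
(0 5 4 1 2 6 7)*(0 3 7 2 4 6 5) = (1 4)(2 5 6)(3 7)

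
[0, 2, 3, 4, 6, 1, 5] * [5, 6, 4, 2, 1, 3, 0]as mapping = [0→5, 1→4, 2→2, 3→1, 4→0, 5→6, 6→3]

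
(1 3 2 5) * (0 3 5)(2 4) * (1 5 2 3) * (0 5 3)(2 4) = (0 1 4)(2 5 3)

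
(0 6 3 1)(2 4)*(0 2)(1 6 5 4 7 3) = (0 5 4)(1 2 7 3 6)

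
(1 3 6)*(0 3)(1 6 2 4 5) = (0 3 2 4 5 1)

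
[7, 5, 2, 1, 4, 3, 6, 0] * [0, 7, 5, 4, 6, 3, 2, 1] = [1, 3, 5, 7, 6, 4, 2, 0]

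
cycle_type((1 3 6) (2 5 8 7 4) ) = 3.5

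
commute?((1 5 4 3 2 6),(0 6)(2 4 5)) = no:(1 5 4 3 2 6) * (0 6)(2 4 5) = (0 6 1 2)(3 4),(0 6)(2 4 5) * (1 5 4 3 2 6) = (0 1 5 6)(2 3)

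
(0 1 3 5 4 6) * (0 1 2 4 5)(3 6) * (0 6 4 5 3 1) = (0 2 5 3 6)(1 4)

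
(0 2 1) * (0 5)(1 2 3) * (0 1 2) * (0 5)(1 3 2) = (0 2 5 3 1)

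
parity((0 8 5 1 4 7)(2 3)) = even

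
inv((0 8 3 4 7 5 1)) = (0 1 5 7 4 3 8)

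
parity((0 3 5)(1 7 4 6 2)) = even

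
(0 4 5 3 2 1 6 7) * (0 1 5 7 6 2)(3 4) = (0 3)(1 2 5 4 7)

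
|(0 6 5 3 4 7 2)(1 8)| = 14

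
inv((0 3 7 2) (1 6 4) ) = (0 2 7 3) (1 4 6) 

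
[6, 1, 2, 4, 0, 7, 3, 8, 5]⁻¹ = [4, 1, 2, 6, 3, 8, 0, 5, 7]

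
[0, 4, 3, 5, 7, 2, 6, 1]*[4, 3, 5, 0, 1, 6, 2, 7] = [4, 1, 0, 6, 7, 5, 2, 3]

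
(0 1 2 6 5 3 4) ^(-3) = (0 5 1 3 2 4 6) 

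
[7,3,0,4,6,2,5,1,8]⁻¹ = [2,7,5,1,3,6,4,0,8]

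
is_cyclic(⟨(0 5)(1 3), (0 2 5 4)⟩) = no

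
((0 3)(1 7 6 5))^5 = (0 3)(1 7 6 5)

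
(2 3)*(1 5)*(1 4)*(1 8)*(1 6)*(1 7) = (1 5 4 8 6 7) (2 3) 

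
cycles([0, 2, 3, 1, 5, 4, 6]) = (1 2 3)(4 5)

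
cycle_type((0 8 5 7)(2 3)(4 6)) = 2^2.4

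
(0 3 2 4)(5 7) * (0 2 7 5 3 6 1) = (0 6 1)(2 4)(3 7)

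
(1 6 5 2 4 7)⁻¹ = (1 7 4 2 5 6)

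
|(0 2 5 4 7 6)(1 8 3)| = 6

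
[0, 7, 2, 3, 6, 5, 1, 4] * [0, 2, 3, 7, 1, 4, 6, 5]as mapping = [0→0, 1→5, 2→3, 3→7, 4→6, 5→4, 6→2, 7→1]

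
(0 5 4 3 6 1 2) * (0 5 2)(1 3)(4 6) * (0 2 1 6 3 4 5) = (0 1 2)(3 5)(4 6)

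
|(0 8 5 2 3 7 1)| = 7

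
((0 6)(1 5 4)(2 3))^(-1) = (0 6)(1 4 5)(2 3)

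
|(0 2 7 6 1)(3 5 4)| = 15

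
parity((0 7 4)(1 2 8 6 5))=even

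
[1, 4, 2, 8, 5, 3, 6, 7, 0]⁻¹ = [8, 0, 2, 5, 1, 4, 6, 7, 3]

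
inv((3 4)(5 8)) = (3 4)(5 8)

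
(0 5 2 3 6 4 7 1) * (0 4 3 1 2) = (0 5) (1 4 7 2) (3 6) 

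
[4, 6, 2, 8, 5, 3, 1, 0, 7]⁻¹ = [7, 6, 2, 5, 0, 4, 1, 8, 3]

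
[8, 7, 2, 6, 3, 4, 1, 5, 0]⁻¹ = [8, 6, 2, 4, 5, 7, 3, 1, 0]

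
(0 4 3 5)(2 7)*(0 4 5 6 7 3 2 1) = (0 5 4 2 3 6 7 1)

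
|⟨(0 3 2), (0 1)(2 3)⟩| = 12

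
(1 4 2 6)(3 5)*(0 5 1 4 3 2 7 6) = (0 5 2)(1 3)(4 7 6)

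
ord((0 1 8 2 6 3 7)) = 7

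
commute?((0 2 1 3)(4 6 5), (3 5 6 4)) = no:(0 2 1 3)(4 6 5)*(3 5 6 4) = (0 2 1 5 3), (3 5 6 4)*(0 2 1 3)(4 6 5) = (0 2 1 3 4)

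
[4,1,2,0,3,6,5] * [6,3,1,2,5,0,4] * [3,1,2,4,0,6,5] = [6,4,1,5,2,0,3]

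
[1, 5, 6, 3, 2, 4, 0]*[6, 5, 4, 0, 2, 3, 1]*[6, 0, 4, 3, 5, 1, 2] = [1, 3, 0, 6, 5, 4, 2]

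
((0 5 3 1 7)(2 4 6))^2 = (0 3 7 5 1)(2 6 4)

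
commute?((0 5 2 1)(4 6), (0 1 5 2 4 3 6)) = no:(0 5 2 1)(4 6) * (0 1 5 2 4 3 6) = (0 2 5 4)(3 6), (0 1 5 2 4 3 6) * (0 5 2 1)(4 6) = (1 2 6 5)(3 4)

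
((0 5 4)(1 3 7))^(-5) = (0 5 4)(1 3 7)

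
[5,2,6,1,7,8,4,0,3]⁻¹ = [7,3,1,8,6,0,2,4,5]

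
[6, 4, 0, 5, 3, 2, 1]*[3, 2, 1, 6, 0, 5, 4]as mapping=[0→4, 1→0, 2→3, 3→5, 4→6, 5→1, 6→2]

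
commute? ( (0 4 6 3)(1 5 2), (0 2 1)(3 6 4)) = no: (0 4 6 3)(1 5 2) * (0 2 1)(3 6 4) = (0 3 2)(1 5), (0 2 1)(3 6 4) * (0 4 6 3)(1 5 2) = (0 1 4)(2 5)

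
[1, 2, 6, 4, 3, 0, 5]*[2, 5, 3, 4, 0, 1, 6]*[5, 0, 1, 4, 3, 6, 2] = [6, 4, 2, 5, 3, 1, 0]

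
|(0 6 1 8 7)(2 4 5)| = 15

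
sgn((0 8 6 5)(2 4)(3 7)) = -1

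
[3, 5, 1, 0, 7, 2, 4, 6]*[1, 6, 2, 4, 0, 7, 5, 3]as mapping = [0→4, 1→7, 2→6, 3→1, 4→3, 5→2, 6→0, 7→5]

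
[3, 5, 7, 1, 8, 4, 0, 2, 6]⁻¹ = [6, 3, 7, 0, 5, 1, 8, 2, 4]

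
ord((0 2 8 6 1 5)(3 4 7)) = 6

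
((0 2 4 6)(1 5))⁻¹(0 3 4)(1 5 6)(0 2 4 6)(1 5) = (0 5 1)(2 3 6)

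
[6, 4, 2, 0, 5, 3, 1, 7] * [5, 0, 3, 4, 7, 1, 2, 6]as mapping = [0→2, 1→7, 2→3, 3→5, 4→1, 5→4, 6→0, 7→6]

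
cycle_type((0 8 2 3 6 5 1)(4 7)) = 2.7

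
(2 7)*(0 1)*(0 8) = (0 1 8) (2 7) 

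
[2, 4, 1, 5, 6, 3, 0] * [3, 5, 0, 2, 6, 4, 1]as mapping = [0→0, 1→6, 2→5, 3→4, 4→1, 5→2, 6→3]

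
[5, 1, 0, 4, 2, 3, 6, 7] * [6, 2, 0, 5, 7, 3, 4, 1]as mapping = [0→3, 1→2, 2→6, 3→7, 4→0, 5→5, 6→4, 7→1]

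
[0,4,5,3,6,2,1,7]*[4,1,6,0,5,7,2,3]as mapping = [0→4,1→5,2→7,3→0,4→2,5→6,6→1,7→3]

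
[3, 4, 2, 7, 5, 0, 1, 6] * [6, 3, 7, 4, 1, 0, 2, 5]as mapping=[0→4, 1→1, 2→7, 3→5, 4→0, 5→6, 6→3, 7→2]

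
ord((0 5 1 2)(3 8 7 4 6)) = 20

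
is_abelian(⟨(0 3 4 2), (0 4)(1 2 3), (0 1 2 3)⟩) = no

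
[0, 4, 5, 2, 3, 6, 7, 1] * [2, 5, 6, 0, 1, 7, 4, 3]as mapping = [0→2, 1→1, 2→7, 3→6, 4→0, 5→4, 6→3, 7→5]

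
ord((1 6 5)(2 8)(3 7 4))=6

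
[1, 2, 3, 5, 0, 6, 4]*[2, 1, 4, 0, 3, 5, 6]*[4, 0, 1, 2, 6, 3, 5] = [0, 6, 4, 3, 1, 5, 2]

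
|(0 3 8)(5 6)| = 6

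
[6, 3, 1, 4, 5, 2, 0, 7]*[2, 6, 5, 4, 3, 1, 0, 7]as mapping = [0→0, 1→4, 2→6, 3→3, 4→1, 5→5, 6→2, 7→7]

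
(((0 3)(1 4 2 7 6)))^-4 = (1 4 2 7 6)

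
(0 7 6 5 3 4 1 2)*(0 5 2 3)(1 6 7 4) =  (0 4 6 2 5)(1 3)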